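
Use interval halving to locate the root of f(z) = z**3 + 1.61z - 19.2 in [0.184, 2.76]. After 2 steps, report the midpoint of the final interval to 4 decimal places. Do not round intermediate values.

2.4380

f(0.184000) = -18.897530, f(2.760000) = 6.268176 (opposite signs)
step 1: m = 1.472000, f(m) = -13.640574 < 0 → root in [1.472000, 2.760000]
step 2: m = 2.116000, f(m) = -6.318943 < 0 → root in [2.116000, 2.760000]
Midpoint of [2.116000, 2.760000] = 2.438000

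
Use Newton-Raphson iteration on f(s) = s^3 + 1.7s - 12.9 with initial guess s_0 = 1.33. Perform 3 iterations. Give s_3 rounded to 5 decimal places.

f'(s) = 3s^2 + 1.7
s_0 = 1.330000: f = -8.286363, f' = 7.006700 → s_1 = 1.330000 - (-8.286363)/(7.006700) = 2.512634
s_1 = 2.512634: f = 7.234568, f' = 20.639992 → s_2 = 2.512634 - (7.234568)/(20.639992) = 2.162122
s_2 = 2.162122: f = 0.883034, f' = 15.724315 → s_3 = 2.162122 - (0.883034)/(15.724315) = 2.105965

2.10596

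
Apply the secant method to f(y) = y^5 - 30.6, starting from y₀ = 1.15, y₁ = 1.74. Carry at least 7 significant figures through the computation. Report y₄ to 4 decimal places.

f(y_0) = -28.588643, f(y_1) = -14.650531
y_2 = 1.740000 - (-14.650531)·(1.740000 - 1.150000)/(-14.650531 - (-28.588643)) = 2.360157; f(y_2) = 42.632548
y_3 = 2.360157 - (42.632548)·(2.360157 - 1.740000)/(42.632548 - (-14.650531)) = 1.898609; f(y_3) = -5.929502
y_4 = 1.898609 - (-5.929502)·(1.898609 - 2.360157)/(-5.929502 - (42.632548)) = 1.954965; f(y_4) = -2.044170

1.9550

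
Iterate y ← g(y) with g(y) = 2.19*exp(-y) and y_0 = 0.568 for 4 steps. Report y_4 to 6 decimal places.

0.684663

y_1 = g(0.568000) = 1.240980
y_2 = g(1.240980) = 0.633131
y_3 = g(0.633131) = 1.162730
y_4 = g(1.162730) = 0.684663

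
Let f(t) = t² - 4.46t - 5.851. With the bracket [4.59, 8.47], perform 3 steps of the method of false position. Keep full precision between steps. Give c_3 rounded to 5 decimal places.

False-position update: c = (a·f(b) − b·f(a))/(f(b) − f(a)); replace the endpoint whose sign matches f(c).
f(4.590000) = -5.254300, f(8.470000) = 28.113700
step 1: c = 5.200965, f(c) = -1.997266 < 0 → new bracket [5.200965, 8.470000]
step 2: c = 5.417801, f(c) = -0.661826 < 0 → new bracket [5.417801, 8.470000]
step 3: c = 5.488000, f(c) = -0.209335 < 0 → new bracket [5.488000, 8.470000]

5.48800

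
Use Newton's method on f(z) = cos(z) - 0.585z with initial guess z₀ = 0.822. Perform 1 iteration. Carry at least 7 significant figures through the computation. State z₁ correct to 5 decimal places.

f'(z) = -sin(z) - 0.585
z_0 = 0.822000: f = 0.199888, f' = -1.317509 → z_1 = 0.822000 - (0.199888)/(-1.317509) = 0.973716

0.97372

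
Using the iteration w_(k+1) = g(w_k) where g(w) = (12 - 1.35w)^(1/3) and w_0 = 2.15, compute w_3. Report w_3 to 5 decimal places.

2.09334

w_1 = g(2.150000) = 2.087568
w_2 = g(2.087568) = 2.093995
w_3 = g(2.093995) = 2.093335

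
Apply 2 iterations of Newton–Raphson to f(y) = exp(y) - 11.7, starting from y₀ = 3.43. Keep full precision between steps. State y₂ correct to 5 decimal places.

Newton update: y ← y − f(y)/f'(y).
f'(y) = exp(y)
y_0 = 3.430000: f = 19.176643, f' = 30.876643 → y_1 = 3.430000 - (19.176643)/(30.876643) = 2.808927
y_1 = 2.808927: f = 4.892109, f' = 16.592109 → y_2 = 2.808927 - (4.892109)/(16.592109) = 2.514082

2.51408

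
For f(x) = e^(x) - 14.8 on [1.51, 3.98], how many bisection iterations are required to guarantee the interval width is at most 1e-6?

Initial width b − a = 3.98 − 1.51 = 2.470000.
After n steps the width is (b−a)/2^n; need (b−a)/2^n ≤ 1e-6.
So n ≥ log₂(2.470000/1e-6) = log₂(2470000.0000) ≈ 21.2361.
Hence n = 22.

22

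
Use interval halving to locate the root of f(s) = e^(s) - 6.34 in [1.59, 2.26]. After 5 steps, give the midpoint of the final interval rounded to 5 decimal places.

f(1.590000) = -1.436251, f(2.260000) = 3.243089 (opposite signs)
step 1: m = 1.925000, f(m) = 0.515149 > 0 → root in [1.590000, 1.925000]
step 2: m = 1.757500, f(m) = -0.542076 < 0 → root in [1.757500, 1.925000]
step 3: m = 1.841250, f(m) = -0.035586 < 0 → root in [1.841250, 1.925000]
step 4: m = 1.883125, f(m) = 0.234017 > 0 → root in [1.841250, 1.883125]
step 5: m = 1.862187, f(m) = 0.097804 > 0 → root in [1.841250, 1.862187]
Midpoint of [1.841250, 1.862187] = 1.851719

1.85172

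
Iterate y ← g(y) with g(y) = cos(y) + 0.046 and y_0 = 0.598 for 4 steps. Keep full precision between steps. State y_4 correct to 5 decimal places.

0.72974

y_1 = g(0.598000) = 0.872463
y_2 = g(0.872463) = 0.688942
y_3 = g(0.688942) = 0.817919
y_4 = g(0.817919) = 0.729741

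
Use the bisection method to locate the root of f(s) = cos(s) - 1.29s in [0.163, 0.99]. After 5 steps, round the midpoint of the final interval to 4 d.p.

0.6153

f(0.163000) = 0.776475, f(0.990000) = -0.728410 (opposite signs)
step 1: m = 0.576500, f(m) = 0.094691 > 0 → root in [0.576500, 0.990000]
step 2: m = 0.783250, f(m) = -0.301768 < 0 → root in [0.576500, 0.783250]
step 3: m = 0.679875, f(m) = -0.099387 < 0 → root in [0.576500, 0.679875]
step 4: m = 0.628188, f(m) = -0.001268 < 0 → root in [0.576500, 0.628188]
step 5: m = 0.602344, f(m) = 0.046987 > 0 → root in [0.602344, 0.628188]
Midpoint of [0.602344, 0.628188] = 0.615266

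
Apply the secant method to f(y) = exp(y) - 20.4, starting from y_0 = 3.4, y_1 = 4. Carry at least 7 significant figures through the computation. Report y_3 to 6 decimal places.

Secant update: y_(k+1) = y_k − f(y_k)·(y_k − y_(k-1))/(f(y_k) − f(y_(k-1))).
f(y_0) = 9.564100, f(y_1) = 34.198150
y_2 = 4.000000 - (34.198150)·(4.000000 - 3.400000)/(34.198150 - (9.564100)) = 3.167052; f(y_2) = 3.337396
y_3 = 3.167052 - (3.337396)·(3.167052 - 4.000000)/(3.337396 - (34.198150)) = 3.076974; f(y_3) = 1.292652

3.076974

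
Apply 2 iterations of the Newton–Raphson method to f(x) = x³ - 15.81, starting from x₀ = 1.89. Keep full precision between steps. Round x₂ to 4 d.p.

2.5279

f'(x) = 3x²
x_0 = 1.890000: f = -9.058731, f' = 10.716300 → x_1 = 1.890000 - (-9.058731)/(10.716300) = 2.735323
x_1 = 2.735323: f = 4.655656, f' = 22.445970 → x_2 = 2.735323 - (4.655656)/(22.445970) = 2.527906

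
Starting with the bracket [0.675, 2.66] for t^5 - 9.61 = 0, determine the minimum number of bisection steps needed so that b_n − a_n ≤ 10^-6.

Initial width b − a = 2.66 − 0.675 = 1.985000.
After n steps the width is (b−a)/2^n; need (b−a)/2^n ≤ 10^-6.
So n ≥ log₂(1.985000/10^-6) = log₂(1985000.0000) ≈ 20.9207.
Hence n = 21.

21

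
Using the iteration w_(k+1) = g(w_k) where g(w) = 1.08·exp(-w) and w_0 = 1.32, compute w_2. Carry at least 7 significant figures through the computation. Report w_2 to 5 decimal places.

0.80933

w_1 = g(1.320000) = 0.288506
w_2 = g(0.288506) = 0.809333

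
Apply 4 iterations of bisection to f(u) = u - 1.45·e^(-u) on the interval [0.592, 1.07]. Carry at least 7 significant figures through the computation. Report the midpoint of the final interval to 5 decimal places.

f(0.592000) = -0.210169, f(1.070000) = 0.572638 (opposite signs)
step 1: m = 0.831000, f(m) = 0.199360 > 0 → root in [0.592000, 0.831000]
step 2: m = 0.711500, f(m) = -0.000316 < 0 → root in [0.711500, 0.831000]
step 3: m = 0.771250, f(m) = 0.100720 > 0 → root in [0.711500, 0.771250]
step 4: m = 0.741375, f(m) = 0.050510 > 0 → root in [0.711500, 0.741375]
Midpoint of [0.711500, 0.741375] = 0.726438

0.72644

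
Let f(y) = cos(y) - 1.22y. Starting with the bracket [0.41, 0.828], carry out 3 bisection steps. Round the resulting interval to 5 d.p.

f(0.410000) = 0.416921, f(0.828000) = -0.333810 (opposite signs)
step 1: m = 0.619000, f(m) = 0.059279 > 0 → root in [0.619000, 0.828000]
step 2: m = 0.723500, f(m) = -0.133177 < 0 → root in [0.619000, 0.723500]
step 3: m = 0.671250, f(m) = -0.035880 < 0 → root in [0.619000, 0.671250]

[0.61900, 0.67125]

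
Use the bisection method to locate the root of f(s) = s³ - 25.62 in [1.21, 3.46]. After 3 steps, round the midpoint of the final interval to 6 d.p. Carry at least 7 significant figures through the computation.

3.038125

f(1.210000) = -23.848439, f(3.460000) = 15.801736 (opposite signs)
step 1: m = 2.335000, f(m) = -12.889055 < 0 → root in [2.335000, 3.460000]
step 2: m = 2.897500, f(m) = -1.294021 < 0 → root in [2.897500, 3.460000]
step 3: m = 3.178750, f(m) = 6.499525 > 0 → root in [2.897500, 3.178750]
Midpoint of [2.897500, 3.178750] = 3.038125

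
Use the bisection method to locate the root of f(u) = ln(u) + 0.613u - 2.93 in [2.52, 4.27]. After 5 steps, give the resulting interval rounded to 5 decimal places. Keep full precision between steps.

[2.95750, 3.01219]

f(2.520000) = -0.460981, f(4.270000) = 1.139124 (opposite signs)
step 1: m = 3.395000, f(m) = 0.373439 > 0 → root in [2.520000, 3.395000]
step 2: m = 2.957500, f(m) = -0.032708 < 0 → root in [2.957500, 3.395000]
step 3: m = 3.176250, f(m) = 0.172743 > 0 → root in [2.957500, 3.176250]
step 4: m = 3.066875, f(m) = 0.070654 > 0 → root in [2.957500, 3.066875]
step 5: m = 3.012187, f(m) = 0.019137 > 0 → root in [2.957500, 3.012187]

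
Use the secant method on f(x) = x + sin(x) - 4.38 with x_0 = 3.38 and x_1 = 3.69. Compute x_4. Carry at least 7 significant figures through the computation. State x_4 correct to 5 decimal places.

5.33626

Secant update: x_(k+1) = x_k − f(x_k)·(x_k − x_(k-1))/(f(x_k) − f(x_(k-1))).
f(x_0) = -1.236155, f(x_1) = -1.211329
x_2 = 3.690000 - (-1.211329)·(3.690000 - 3.380000)/(-1.211329 - (-1.236155)) = 18.815429; f(x_2) = 14.401309
x_3 = 18.815429 - (14.401309)·(18.815429 - 3.690000)/(14.401309 - (-1.211329)) = 4.863528; f(x_3) = -0.505072
x_4 = 4.863528 - (-0.505072)·(4.863528 - 18.815429)/(-0.505072 - (14.401309)) = 5.336260; f(x_4) = 0.144636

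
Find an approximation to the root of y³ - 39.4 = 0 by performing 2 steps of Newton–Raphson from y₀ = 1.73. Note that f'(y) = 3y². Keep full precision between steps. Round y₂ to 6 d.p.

y_0 = 1.730000: f = -34.222283, f' = 8.978700 → y_1 = 1.730000 - (-34.222283)/(8.978700) = 5.541496
y_1 = 5.541496: f = 130.769285, f' = 92.124548 → y_2 = 5.541496 - (130.769285)/(92.124548) = 4.122013

4.122013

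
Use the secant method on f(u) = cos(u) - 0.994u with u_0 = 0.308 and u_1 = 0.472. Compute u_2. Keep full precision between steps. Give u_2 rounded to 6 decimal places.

Secant update: u_(k+1) = u_k − f(u_k)·(u_k − u_(k-1))/(f(u_k) − f(u_(k-1))).
f(u_0) = 0.646790, f(u_1) = 0.421493
u_2 = 0.472000 - (0.421493)·(0.472000 - 0.308000)/(0.421493 - (0.646790)) = 0.778816; f(u_2) = -0.062398

0.778816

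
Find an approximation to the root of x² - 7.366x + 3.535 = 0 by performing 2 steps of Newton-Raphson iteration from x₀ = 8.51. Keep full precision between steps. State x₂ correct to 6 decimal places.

Newton update: x ← x − f(x)/f'(x).
f'(x) = 2x - 7.366
x_0 = 8.510000: f = 13.270440, f' = 9.654000 → x_1 = 8.510000 - (13.270440)/(9.654000) = 7.135395
x_1 = 7.135395: f = 1.889540, f' = 6.904789 → x_2 = 7.135395 - (1.889540)/(6.904789) = 6.861738

6.861738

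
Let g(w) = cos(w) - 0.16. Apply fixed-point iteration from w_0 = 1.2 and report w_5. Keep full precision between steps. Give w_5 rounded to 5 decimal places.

0.60060

w_1 = g(1.200000) = 0.202358
w_2 = g(0.202358) = 0.819595
w_3 = g(0.819595) = 0.522517
w_4 = g(0.522517) = 0.706566
w_5 = g(0.706566) = 0.600596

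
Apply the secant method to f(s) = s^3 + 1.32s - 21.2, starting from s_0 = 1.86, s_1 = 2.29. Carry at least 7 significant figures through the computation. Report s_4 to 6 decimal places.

2.608320

f(s_0) = -12.309944, f(s_1) = -6.168211
s_2 = 2.290000 - (-6.168211)·(2.290000 - 1.860000)/(-6.168211 - (-12.309944)) = 2.721854; f(s_2) = 2.557669
s_3 = 2.721854 - (2.557669)·(2.721854 - 2.290000)/(2.557669 - (-6.168211)) = 2.595272; f(s_3) = -0.293954
s_4 = 2.595272 - (-0.293954)·(2.595272 - 2.721854)/(-0.293954 - (2.557669)) = 2.608320; f(s_4) = -0.011741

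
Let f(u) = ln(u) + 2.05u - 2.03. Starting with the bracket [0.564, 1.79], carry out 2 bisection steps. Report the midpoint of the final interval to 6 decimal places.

1.023750

f(0.564000) = -1.446501, f(1.790000) = 2.221716 (opposite signs)
step 1: m = 1.177000, f(m) = 0.545819 > 0 → root in [0.564000, 1.177000]
step 2: m = 0.870500, f(m) = -0.384163 < 0 → root in [0.870500, 1.177000]
Midpoint of [0.870500, 1.177000] = 1.023750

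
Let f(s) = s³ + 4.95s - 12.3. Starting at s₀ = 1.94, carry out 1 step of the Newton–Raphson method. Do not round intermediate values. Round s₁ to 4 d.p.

Newton update: s ← s − f(s)/f'(s).
f'(s) = 3s² + 4.95
s_0 = 1.940000: f = 4.604384, f' = 16.240800 → s_1 = 1.940000 - (4.604384)/(16.240800) = 1.656493

1.6565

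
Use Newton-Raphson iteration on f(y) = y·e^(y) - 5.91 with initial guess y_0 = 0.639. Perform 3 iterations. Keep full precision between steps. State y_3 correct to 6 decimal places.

1.466367

f'(y) = (y + 1)·e^(y)
y_0 = 0.639000: f = -4.699360, f' = 3.105225 → y_1 = 0.639000 - (-4.699360)/(3.105225) = 2.152372
y_1 = 2.152372: f = 12.611680, f' = 27.126922 → y_2 = 2.152372 - (12.611680)/(27.126922) = 1.687458
y_2 = 1.687458: f = 3.211926, f' = 14.527647 → y_3 = 1.687458 - (3.211926)/(14.527647) = 1.466367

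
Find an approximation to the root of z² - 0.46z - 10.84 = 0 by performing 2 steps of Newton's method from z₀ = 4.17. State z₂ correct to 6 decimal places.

3.530841

f'(z) = 2z - 0.46
z_0 = 4.170000: f = 4.630700, f' = 7.880000 → z_1 = 4.170000 - (4.630700)/(7.880000) = 3.582348
z_1 = 3.582348: f = 0.345335, f' = 6.704695 → z_2 = 3.582348 - (0.345335)/(6.704695) = 3.530841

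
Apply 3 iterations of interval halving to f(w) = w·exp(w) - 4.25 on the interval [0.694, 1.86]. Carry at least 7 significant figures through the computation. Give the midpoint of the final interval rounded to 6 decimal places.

f(0.694000) = -2.860816, f(1.860000) = 7.698150 (opposite signs)
step 1: m = 1.277000, f(m) = 0.329151 > 0 → root in [0.694000, 1.277000]
step 2: m = 0.985500, f(m) = -1.609697 < 0 → root in [0.985500, 1.277000]
step 3: m = 1.131250, f(m) = -0.743658 < 0 → root in [1.131250, 1.277000]
Midpoint of [1.131250, 1.277000] = 1.204125

1.204125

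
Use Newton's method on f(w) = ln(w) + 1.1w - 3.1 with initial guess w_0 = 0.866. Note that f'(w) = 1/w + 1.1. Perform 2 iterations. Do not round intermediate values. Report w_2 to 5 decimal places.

2.12565

w_0 = 0.866000: f = -2.291270, f' = 2.254734 → w_1 = 0.866000 - (-2.291270)/(2.254734) = 1.882204
w_1 = 1.882204: f = -0.397132, f' = 1.631292 → w_2 = 1.882204 - (-0.397132)/(1.631292) = 2.125650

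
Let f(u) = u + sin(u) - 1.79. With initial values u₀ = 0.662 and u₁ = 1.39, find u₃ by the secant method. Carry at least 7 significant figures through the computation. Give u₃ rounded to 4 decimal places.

0.9619

f(u_0) = -0.513304, f(u_1) = 0.583701
u_2 = 1.390000 - (0.583701)·(1.390000 - 0.662000)/(0.583701 - (-0.513304)) = 1.002642; f(u_2) = 0.055537
u_3 = 1.002642 - (0.055537)·(1.002642 - 1.390000)/(0.055537 - (0.583701)) = 0.961911; f(u_3) = -0.007804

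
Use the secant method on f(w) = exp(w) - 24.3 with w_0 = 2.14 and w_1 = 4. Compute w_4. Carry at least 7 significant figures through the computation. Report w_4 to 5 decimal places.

3.22500

f(w_0) = -15.800562, f(w_1) = 30.298150
w_2 = 4.000000 - (30.298150)·(4.000000 - 2.140000)/(30.298150 - (-15.800562)) = 2.777524; f(w_2) = -8.220837
w_3 = 2.777524 - (-8.220837)·(2.777524 - 4.000000)/(-8.220837 - (30.298150)) = 3.038429; f(w_3) = -3.427581
w_4 = 3.038429 - (-3.427581)·(3.038429 - 2.777524)/(-3.427581 - (-8.220837)) = 3.224997; f(w_4) = 0.853504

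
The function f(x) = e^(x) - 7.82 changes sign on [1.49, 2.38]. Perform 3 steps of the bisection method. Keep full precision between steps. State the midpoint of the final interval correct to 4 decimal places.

f(1.490000) = -3.382904, f(2.380000) = 2.984903 (opposite signs)
step 1: m = 1.935000, f(m) = -0.895956 < 0 → root in [1.935000, 2.380000]
step 2: m = 2.157500, f(m) = 0.829487 > 0 → root in [1.935000, 2.157500]
step 3: m = 2.046250, f(m) = -0.081174 < 0 → root in [2.046250, 2.157500]
Midpoint of [2.046250, 2.157500] = 2.101875

2.1019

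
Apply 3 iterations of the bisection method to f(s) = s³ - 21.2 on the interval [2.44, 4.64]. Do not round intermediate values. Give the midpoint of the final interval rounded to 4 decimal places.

2.8525

f(2.440000) = -6.673216, f(4.640000) = 78.697344 (opposite signs)
step 1: m = 3.540000, f(m) = 23.161864 > 0 → root in [2.440000, 3.540000]
step 2: m = 2.990000, f(m) = 5.530899 > 0 → root in [2.440000, 2.990000]
step 3: m = 2.715000, f(m) = -1.187124 < 0 → root in [2.715000, 2.990000]
Midpoint of [2.715000, 2.990000] = 2.852500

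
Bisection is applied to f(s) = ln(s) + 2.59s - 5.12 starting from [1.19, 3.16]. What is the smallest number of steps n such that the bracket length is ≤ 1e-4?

Initial width b − a = 3.16 − 1.19 = 1.970000.
After n steps the width is (b−a)/2^n; need (b−a)/2^n ≤ 1e-4.
So n ≥ log₂(1.970000/1e-4) = log₂(19700.0000) ≈ 14.2659.
Hence n = 15.

15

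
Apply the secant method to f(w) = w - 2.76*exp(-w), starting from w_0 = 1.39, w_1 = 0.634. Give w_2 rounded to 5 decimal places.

1.04345

Secant update: w_(k+1) = w_k − f(w_k)·(w_k − w_(k-1))/(f(w_k) − f(w_(k-1))).
f(w_0) = 0.702552, f(w_1) = -0.830085
w_2 = 0.634000 - (-0.830085)·(0.634000 - 1.390000)/(-0.830085 - (0.702552)) = 1.043454; f(w_2) = 0.071283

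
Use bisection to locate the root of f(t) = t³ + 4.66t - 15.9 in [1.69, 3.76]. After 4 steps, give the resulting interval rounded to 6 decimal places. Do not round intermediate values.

f(1.690000) = -3.197791, f(3.760000) = 54.778976 (opposite signs)
step 1: m = 2.725000, f(m) = 17.033328 > 0 → root in [1.690000, 2.725000]
step 2: m = 2.207500, f(m) = 5.144222 > 0 → root in [1.690000, 2.207500]
step 3: m = 1.948750, f(m) = 0.581800 > 0 → root in [1.690000, 1.948750]
step 4: m = 1.819375, f(m) = -1.399353 < 0 → root in [1.819375, 1.948750]

[1.819375, 1.948750]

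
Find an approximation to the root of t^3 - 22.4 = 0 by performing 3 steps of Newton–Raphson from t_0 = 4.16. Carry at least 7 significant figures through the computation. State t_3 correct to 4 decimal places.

Newton update: t ← t − f(t)/f'(t).
f'(t) = 3t^2
t_0 = 4.160000: f = 49.591296, f' = 51.916800 → t_1 = 4.160000 - (49.591296)/(51.916800) = 3.204793
t_1 = 3.204793: f = 10.515459, f' = 30.812093 → t_2 = 3.204793 - (10.515459)/(30.812093) = 2.863516
t_2 = 2.863516: f = 1.080038, f' = 24.599170 → t_3 = 2.863516 - (1.080038)/(24.599170) = 2.819610

2.8196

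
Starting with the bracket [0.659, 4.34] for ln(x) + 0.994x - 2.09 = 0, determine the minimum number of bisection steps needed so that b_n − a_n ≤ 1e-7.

26

Initial width b − a = 4.34 − 0.659 = 3.681000.
After n steps the width is (b−a)/2^n; need (b−a)/2^n ≤ 1e-7.
So n ≥ log₂(3.681000/1e-7) = log₂(36810000.0000) ≈ 25.1336.
Hence n = 26.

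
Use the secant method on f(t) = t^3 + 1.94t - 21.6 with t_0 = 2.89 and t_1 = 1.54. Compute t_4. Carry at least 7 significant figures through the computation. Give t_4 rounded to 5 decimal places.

2.55000

Secant update: t_(k+1) = t_k − f(t_k)·(t_k − t_(k-1))/(f(t_k) − f(t_(k-1))).
f(t_0) = 8.144169, f(t_1) = -14.960136
t_2 = 1.540000 - (-14.960136)·(1.540000 - 2.890000)/(-14.960136 - (8.144169)) = 2.414131; f(t_2) = -2.846966
t_3 = 2.414131 - (-2.846966)·(2.414131 - 1.540000)/(-2.846966 - (-14.960136)) = 2.619578; f(t_3) = 1.458027
t_4 = 2.619578 - (1.458027)·(2.619578 - 2.414131)/(1.458027 - (-2.846966)) = 2.549997; f(t_4) = -0.071695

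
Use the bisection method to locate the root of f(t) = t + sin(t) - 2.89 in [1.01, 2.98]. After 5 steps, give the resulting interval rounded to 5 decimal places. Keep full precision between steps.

f(1.010000) = -1.033168, f(2.980000) = 0.250890 (opposite signs)
step 1: m = 1.995000, f(m) = 0.016367 > 0 → root in [1.010000, 1.995000]
step 2: m = 1.502500, f(m) = -0.389831 < 0 → root in [1.502500, 1.995000]
step 3: m = 1.748750, f(m) = -0.157042 < 0 → root in [1.748750, 1.995000]
step 4: m = 1.871875, f(m) = -0.063108 < 0 → root in [1.871875, 1.995000]
step 5: m = 1.933438, f(m) = -0.021599 < 0 → root in [1.933438, 1.995000]

[1.93344, 1.99500]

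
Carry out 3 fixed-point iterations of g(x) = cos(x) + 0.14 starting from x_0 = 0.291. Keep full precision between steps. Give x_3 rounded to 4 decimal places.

0.9679

x_1 = g(0.291000) = 1.097957
x_2 = g(1.097957) = 0.595416
x_3 = g(0.595416) = 0.967916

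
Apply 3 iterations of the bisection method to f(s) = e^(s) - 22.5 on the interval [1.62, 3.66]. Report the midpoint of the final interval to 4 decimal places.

f(1.620000) = -17.446910, f(3.660000) = 16.361343 (opposite signs)
step 1: m = 2.640000, f(m) = -8.486796 < 0 → root in [2.640000, 3.660000]
step 2: m = 3.150000, f(m) = 0.836065 > 0 → root in [2.640000, 3.150000]
step 3: m = 2.895000, f(m) = -4.416499 < 0 → root in [2.895000, 3.150000]
Midpoint of [2.895000, 3.150000] = 3.022500

3.0225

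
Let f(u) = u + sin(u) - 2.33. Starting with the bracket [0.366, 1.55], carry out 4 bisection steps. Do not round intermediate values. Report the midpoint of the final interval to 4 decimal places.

1.3650

f(0.366000) = -1.606117, f(1.550000) = 0.219784 (opposite signs)
step 1: m = 0.958000, f(m) = -0.553957 < 0 → root in [0.958000, 1.550000]
step 2: m = 1.254000, f(m) = -0.125762 < 0 → root in [1.254000, 1.550000]
step 3: m = 1.402000, f(m) = 0.057788 > 0 → root in [1.254000, 1.402000]
step 4: m = 1.328000, f(m) = -0.031331 < 0 → root in [1.328000, 1.402000]
Midpoint of [1.328000, 1.402000] = 1.365000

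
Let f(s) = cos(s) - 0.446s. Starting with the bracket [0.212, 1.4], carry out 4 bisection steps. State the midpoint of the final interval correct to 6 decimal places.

f(0.212000) = 0.883060, f(1.400000) = -0.454433 (opposite signs)
step 1: m = 0.806000, f(m) = 0.332914 > 0 → root in [0.806000, 1.400000]
step 2: m = 1.103000, f(m) = -0.041018 < 0 → root in [0.806000, 1.103000]
step 3: m = 0.954500, f(m) = 0.152310 > 0 → root in [0.954500, 1.103000]
step 4: m = 1.028750, f(m) = 0.057068 > 0 → root in [1.028750, 1.103000]
Midpoint of [1.028750, 1.103000] = 1.065875

1.065875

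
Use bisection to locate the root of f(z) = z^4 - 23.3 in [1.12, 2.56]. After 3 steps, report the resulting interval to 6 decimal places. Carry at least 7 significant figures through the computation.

[2.020000, 2.200000]

f(1.120000) = -21.726481, f(2.560000) = 19.649673 (opposite signs)
step 1: m = 1.840000, f(m) = -11.837713 < 0 → root in [1.840000, 2.560000]
step 2: m = 2.200000, f(m) = 0.125600 > 0 → root in [1.840000, 2.200000]
step 3: m = 2.020000, f(m) = -6.650336 < 0 → root in [2.020000, 2.200000]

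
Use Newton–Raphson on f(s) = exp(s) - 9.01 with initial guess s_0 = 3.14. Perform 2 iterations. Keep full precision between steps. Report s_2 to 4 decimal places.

2.2477

f'(s) = exp(s)
s_0 = 3.140000: f = 14.093867, f' = 23.103867 → s_1 = 3.140000 - (14.093867)/(23.103867) = 2.529978
s_1 = 2.529978: f = 3.543230, f' = 12.553230 → s_2 = 2.529978 - (3.543230)/(12.553230) = 2.247722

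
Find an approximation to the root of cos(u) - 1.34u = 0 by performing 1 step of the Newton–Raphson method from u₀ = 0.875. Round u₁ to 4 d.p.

0.6228

f'(u) = -sin(u) - 1.34
u_0 = 0.875000: f = -0.531503, f' = -2.107544 → u_1 = 0.875000 - (-0.531503)/(-2.107544) = 0.622809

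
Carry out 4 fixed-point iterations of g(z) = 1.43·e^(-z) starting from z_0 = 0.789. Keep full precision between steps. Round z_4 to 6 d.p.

0.726162

z_1 = g(0.789000) = 0.649647
z_2 = g(0.649647) = 0.746789
z_3 = g(0.746789) = 0.677657
z_4 = g(0.677657) = 0.726162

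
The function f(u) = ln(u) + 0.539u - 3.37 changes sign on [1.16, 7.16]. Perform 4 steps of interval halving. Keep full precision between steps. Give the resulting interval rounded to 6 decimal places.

f(1.160000) = -2.596340, f(7.160000) = 2.457750 (opposite signs)
step 1: m = 4.160000, f(m) = 0.297755 > 0 → root in [1.160000, 4.160000]
step 2: m = 2.660000, f(m) = -0.957934 < 0 → root in [2.660000, 4.160000]
step 3: m = 3.410000, f(m) = -0.305298 < 0 → root in [3.410000, 4.160000]
step 4: m = 3.785000, f(m) = 0.001161 > 0 → root in [3.410000, 3.785000]

[3.410000, 3.785000]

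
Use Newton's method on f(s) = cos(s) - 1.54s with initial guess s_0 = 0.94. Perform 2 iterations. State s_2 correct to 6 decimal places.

0.552774

Newton update: s ← s − f(s)/f'(s).
f'(s) = -sin(s) - 1.54
s_0 = 0.940000: f = -0.857812, f' = -2.347558 → s_1 = 0.940000 - (-0.857812)/(-2.347558) = 0.574594
s_1 = 0.574594: f = -0.045462, f' = -2.083494 → s_2 = 0.574594 - (-0.045462)/(-2.083494) = 0.552774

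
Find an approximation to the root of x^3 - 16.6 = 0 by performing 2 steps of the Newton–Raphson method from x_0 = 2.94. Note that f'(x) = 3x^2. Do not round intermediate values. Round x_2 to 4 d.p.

2.5519

x_0 = 2.940000: f = 8.812184, f' = 25.930800 → x_1 = 2.940000 - (8.812184)/(25.930800) = 2.600165
x_1 = 2.600165: f = 0.979354, f' = 20.282580 → x_2 = 2.600165 - (0.979354)/(20.282580) = 2.551880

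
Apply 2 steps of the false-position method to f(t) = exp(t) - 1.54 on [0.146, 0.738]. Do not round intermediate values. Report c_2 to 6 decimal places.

False-position update: c = (a·f(b) − b·f(a))/(f(b) − f(a)); replace the endpoint whose sign matches f(c).
f(0.146000) = -0.382804, f(0.738000) = 0.551748
step 1: c = 0.388490, f(c) = -0.065247 < 0 → new bracket [0.388490, 0.738000]
step 2: c = 0.425451, f(c) = -0.009720 < 0 → new bracket [0.425451, 0.738000]

0.425451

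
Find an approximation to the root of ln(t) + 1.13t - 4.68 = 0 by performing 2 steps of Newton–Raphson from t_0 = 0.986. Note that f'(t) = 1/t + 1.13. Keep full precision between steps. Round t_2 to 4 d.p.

3.1219

Newton update: t ← t − f(t)/f'(t).
t_0 = 0.986000: f = -3.579919, f' = 2.144199 → t_1 = 0.986000 - (-3.579919)/(2.144199) = 2.655584
t_1 = 2.655584: f = -0.702526, f' = 1.506565 → t_2 = 2.655584 - (-0.702526)/(1.506565) = 3.121893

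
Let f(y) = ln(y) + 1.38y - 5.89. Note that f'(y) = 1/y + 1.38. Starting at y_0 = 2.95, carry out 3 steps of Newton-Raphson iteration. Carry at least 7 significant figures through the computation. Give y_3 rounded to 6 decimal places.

3.384610

y_0 = 2.950000: f = -0.737195, f' = 1.718983 → y_1 = 2.950000 - (-0.737195)/(1.718983) = 3.378855
y_1 = 3.378855: f = -0.009643, f' = 1.675958 → y_2 = 3.378855 - (-0.009643)/(1.675958) = 3.384609
y_2 = 3.384609: f = -0.000001, f' = 1.675455 → y_3 = 3.384609 - (-0.000001)/(1.675455) = 3.384610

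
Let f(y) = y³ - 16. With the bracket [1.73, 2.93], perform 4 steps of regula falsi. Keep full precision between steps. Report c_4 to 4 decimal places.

2.5194

f(1.730000) = -10.822283, f(2.930000) = 9.153757
step 1: c = 2.380116, f(c) = -2.516760 < 0 → new bracket [2.380116, 2.930000]
step 2: c = 2.498699, f(c) = -0.399382 < 0 → new bracket [2.498699, 2.930000]
step 3: c = 2.516730, f(c) = -0.059207 < 0 → new bracket [2.516730, 2.930000]
step 4: c = 2.519386, f(c) = -0.008687 < 0 → new bracket [2.519386, 2.930000]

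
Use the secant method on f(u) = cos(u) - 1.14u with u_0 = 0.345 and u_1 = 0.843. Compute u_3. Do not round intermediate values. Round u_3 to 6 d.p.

f(u_0) = 0.547775, f(u_1) = -0.295794
u_2 = 0.843000 - (-0.295794)·(0.843000 - 0.345000)/(-0.295794 - (0.547775)) = 0.668378; f(u_2) = 0.022876
u_3 = 0.668378 - (0.022876)·(0.668378 - 0.843000)/(0.022876 - (-0.295794)) = 0.680914; f(u_3) = 0.000756

0.680914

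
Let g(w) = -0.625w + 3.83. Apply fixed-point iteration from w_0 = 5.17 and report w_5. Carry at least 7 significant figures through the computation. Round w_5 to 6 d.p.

w_1 = g(5.170000) = 0.598750
w_2 = g(0.598750) = 3.455781
w_3 = g(3.455781) = 1.670137
w_4 = g(1.670137) = 2.786165
w_5 = g(2.786165) = 2.088647

2.088647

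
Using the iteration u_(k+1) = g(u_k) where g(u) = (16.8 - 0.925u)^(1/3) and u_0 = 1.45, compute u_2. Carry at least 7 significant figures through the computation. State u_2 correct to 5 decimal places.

u_1 = g(1.450000) = 2.491102
u_2 = g(2.491102) = 2.438260

2.43826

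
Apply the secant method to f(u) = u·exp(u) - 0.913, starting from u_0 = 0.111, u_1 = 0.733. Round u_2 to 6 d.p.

f(u_0) = -0.788969, f(u_1) = 0.612604
u_2 = 0.733000 - (0.612604)·(0.733000 - 0.111000)/(0.612604 - (-0.788969)) = 0.461134; f(u_2) = -0.181700

0.461134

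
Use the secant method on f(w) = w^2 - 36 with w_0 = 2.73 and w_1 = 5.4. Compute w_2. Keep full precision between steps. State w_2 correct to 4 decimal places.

6.2413

Secant update: w_(k+1) = w_k − f(w_k)·(w_k − w_(k-1))/(f(w_k) − f(w_(k-1))).
f(w_0) = -28.547100, f(w_1) = -6.840000
w_2 = 5.400000 - (-6.840000)·(5.400000 - 2.730000)/(-6.840000 - (-28.547100)) = 6.241328; f(w_2) = 2.954180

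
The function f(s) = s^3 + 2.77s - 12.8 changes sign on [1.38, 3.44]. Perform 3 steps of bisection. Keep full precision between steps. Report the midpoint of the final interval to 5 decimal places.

f(1.380000) = -6.349328, f(3.440000) = 37.436384 (opposite signs)
step 1: m = 2.410000, f(m) = 7.873221 > 0 → root in [1.380000, 2.410000]
step 2: m = 1.895000, f(m) = -0.745858 < 0 → root in [1.895000, 2.410000]
step 3: m = 2.152500, f(m) = 3.135509 > 0 → root in [1.895000, 2.152500]
Midpoint of [1.895000, 2.152500] = 2.023750

2.02375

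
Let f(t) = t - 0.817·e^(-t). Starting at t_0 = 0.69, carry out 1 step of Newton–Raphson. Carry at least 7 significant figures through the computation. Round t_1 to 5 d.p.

Newton update: t ← t − f(t)/f'(t).
f'(t) = 1 + 0.817·e^(-t)
t_0 = 0.690000: f = 0.280212, f' = 1.409788 → t_1 = 0.690000 - (0.280212)/(1.409788) = 0.491238

0.49124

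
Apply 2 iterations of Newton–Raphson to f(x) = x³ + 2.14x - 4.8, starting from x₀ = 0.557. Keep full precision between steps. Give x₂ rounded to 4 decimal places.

1.3452

f'(x) = 3x² + 2.14
x_0 = 0.557000: f = -3.435211, f' = 3.070747 → x_1 = 0.557000 - (-3.435211)/(3.070747) = 1.675689
x_1 = 1.675689: f = 3.491199, f' = 10.563802 → x_2 = 1.675689 - (3.491199)/(10.563802) = 1.345202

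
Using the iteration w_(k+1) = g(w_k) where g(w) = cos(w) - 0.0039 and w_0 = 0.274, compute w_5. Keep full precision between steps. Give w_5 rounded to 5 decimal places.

0.78284

w_1 = g(0.274000) = 0.958796
w_2 = g(0.958796) = 0.570606
w_3 = g(0.570606) = 0.837674
w_4 = g(0.837674) = 0.665293
w_5 = g(0.665293) = 0.782836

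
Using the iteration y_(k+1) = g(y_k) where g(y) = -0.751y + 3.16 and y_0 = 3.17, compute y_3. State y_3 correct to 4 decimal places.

1.2264

y_1 = g(3.170000) = 0.779330
y_2 = g(0.779330) = 2.574723
y_3 = g(2.574723) = 1.226383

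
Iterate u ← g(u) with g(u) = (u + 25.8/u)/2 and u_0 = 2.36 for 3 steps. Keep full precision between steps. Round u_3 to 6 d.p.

u_1 = g(2.360000) = 6.646102
u_2 = g(6.646102) = 5.264038
u_3 = g(5.264038) = 5.082609

5.082609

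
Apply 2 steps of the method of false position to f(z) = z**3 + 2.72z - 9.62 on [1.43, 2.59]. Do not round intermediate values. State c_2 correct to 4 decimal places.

f(1.430000) = -2.806193, f(2.590000) = 14.798779
step 1: c = 1.614901, f(c) = -1.015956 < 0 → new bracket [1.614901, 2.590000]
step 2: c = 1.677543, f(c) = -0.336227 < 0 → new bracket [1.677543, 2.590000]

1.6775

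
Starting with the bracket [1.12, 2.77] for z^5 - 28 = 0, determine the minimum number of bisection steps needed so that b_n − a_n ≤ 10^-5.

18

Initial width b − a = 2.77 − 1.12 = 1.650000.
After n steps the width is (b−a)/2^n; need (b−a)/2^n ≤ 10^-5.
So n ≥ log₂(1.650000/10^-5) = log₂(165000.0000) ≈ 17.3321.
Hence n = 18.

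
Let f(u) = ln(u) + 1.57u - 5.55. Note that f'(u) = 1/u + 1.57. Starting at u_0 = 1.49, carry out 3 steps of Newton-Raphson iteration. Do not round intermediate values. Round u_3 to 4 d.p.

u_0 = 1.490000: f = -2.811924, f' = 2.241141 → u_1 = 1.490000 - (-2.811924)/(2.241141) = 2.744684
u_1 = 2.744684: f = -0.231180, f' = 1.934341 → u_2 = 2.744684 - (-0.231180)/(1.934341) = 2.864198
u_2 = 2.864198: f = -0.000921, f' = 1.919138 → u_3 = 2.864198 - (-0.000921)/(1.919138) = 2.864678

2.8647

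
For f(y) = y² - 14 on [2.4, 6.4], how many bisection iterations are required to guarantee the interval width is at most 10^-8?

29

Initial width b − a = 6.4 − 2.4 = 4.000000.
After n steps the width is (b−a)/2^n; need (b−a)/2^n ≤ 10^-8.
So n ≥ log₂(4.000000/10^-8) = log₂(400000000.0000) ≈ 28.5754.
Hence n = 29.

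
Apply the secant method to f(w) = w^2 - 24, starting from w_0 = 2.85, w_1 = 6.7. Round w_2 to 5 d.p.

4.51257

f(w_0) = -15.877500, f(w_1) = 20.890000
w_2 = 6.700000 - (20.890000)·(6.700000 - 2.850000)/(20.890000 - (-15.877500)) = 4.512565; f(w_2) = -3.636753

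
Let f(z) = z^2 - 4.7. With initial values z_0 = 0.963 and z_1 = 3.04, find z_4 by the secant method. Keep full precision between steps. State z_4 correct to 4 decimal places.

Secant update: z_(k+1) = z_k − f(z_k)·(z_k − z_(k-1))/(f(z_k) − f(z_(k-1))).
f(z_0) = -3.772631, f(z_1) = 4.541600
z_2 = 3.040000 - (4.541600)·(3.040000 - 0.963000)/(4.541600 - (-3.772631)) = 1.905451; f(z_2) = -1.069257
z_3 = 1.905451 - (-1.069257)·(1.905451 - 3.040000)/(-1.069257 - (4.541600)) = 2.121661; f(z_3) = -0.198554
z_4 = 2.121661 - (-0.198554)·(2.121661 - 1.905451)/(-0.198554 - (-1.069257)) = 2.170965; f(z_4) = 0.013091

2.1710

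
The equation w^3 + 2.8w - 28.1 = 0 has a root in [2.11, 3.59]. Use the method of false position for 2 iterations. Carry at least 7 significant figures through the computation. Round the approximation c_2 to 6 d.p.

f(2.110000) = -12.798069, f(3.590000) = 28.220279
step 1: c = 2.571772, f(c) = -3.889300 < 0 → new bracket [2.571772, 3.590000]
step 2: c = 2.695106, f(c) = -0.977539 < 0 → new bracket [2.695106, 3.590000]

2.695106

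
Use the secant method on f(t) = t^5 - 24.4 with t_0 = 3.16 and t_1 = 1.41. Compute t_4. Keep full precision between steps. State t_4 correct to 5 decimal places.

1.76469

f(t_0) = 290.690575, f(t_1) = -18.826916
t_2 = 1.410000 - (-18.826916)·(1.410000 - 3.160000)/(-18.826916 - (290.690575)) = 1.516447; f(t_2) = -16.380714
t_3 = 1.516447 - (-16.380714)·(1.516447 - 1.410000)/(-16.380714 - (-18.826916)) = 2.229255; f(t_3) = 30.655200
t_4 = 2.229255 - (30.655200)·(2.229255 - 1.516447)/(30.655200 - (-16.380714)) = 1.764689; f(t_4) = -7.286422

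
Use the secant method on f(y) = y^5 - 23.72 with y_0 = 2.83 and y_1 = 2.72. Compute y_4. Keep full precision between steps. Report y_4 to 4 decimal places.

f(y_0) = 157.803216, f(y_1) = 125.162797
y_2 = 2.720000 - (125.162797)·(2.720000 - 2.830000)/(125.162797 - (157.803216)) = 2.298195; f(y_2) = 40.391202
y_3 = 2.298195 - (40.391202)·(2.298195 - 2.720000)/(40.391202 - (125.162797)) = 2.097216; f(y_3) = 16.851054
y_4 = 2.097216 - (16.851054)·(2.097216 - 2.298195)/(16.851054 - (40.391202)) = 1.953348; f(y_4) = 4.717916

1.9533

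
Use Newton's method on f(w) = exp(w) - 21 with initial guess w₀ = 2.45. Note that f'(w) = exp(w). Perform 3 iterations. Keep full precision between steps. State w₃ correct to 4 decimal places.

3.0448

Newton update: w ← w − f(w)/f'(w).
w_0 = 2.450000: f = -9.411653, f' = 11.588347 → w_1 = 2.450000 - (-9.411653)/(11.588347) = 3.262165
w_1 = 3.262165: f = 5.106004, f' = 26.106004 → w_2 = 3.262165 - (5.106004)/(26.106004) = 3.066578
w_2 = 3.066578: f = 0.468312, f' = 21.468312 → w_3 = 3.066578 - (0.468312)/(21.468312) = 3.044764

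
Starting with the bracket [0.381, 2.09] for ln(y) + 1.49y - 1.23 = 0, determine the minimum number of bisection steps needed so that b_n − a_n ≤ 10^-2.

8

Initial width b − a = 2.09 − 0.381 = 1.709000.
After n steps the width is (b−a)/2^n; need (b−a)/2^n ≤ 10^-2.
So n ≥ log₂(1.709000/10^-2) = log₂(170.9000) ≈ 7.4170.
Hence n = 8.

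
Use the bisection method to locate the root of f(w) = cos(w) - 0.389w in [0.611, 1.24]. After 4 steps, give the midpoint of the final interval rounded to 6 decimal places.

f(0.611000) = 0.581396, f(1.240000) = -0.157564 (opposite signs)
step 1: m = 0.925500, f(m) = 0.241416 > 0 → root in [0.925500, 1.240000]
step 2: m = 1.082750, f(m) = 0.047711 > 0 → root in [1.082750, 1.240000]
step 3: m = 1.161375, f(m) = -0.053696 < 0 → root in [1.082750, 1.161375]
step 4: m = 1.122062, f(m) = -0.002657 < 0 → root in [1.082750, 1.122062]
Midpoint of [1.082750, 1.122062] = 1.102406

1.102406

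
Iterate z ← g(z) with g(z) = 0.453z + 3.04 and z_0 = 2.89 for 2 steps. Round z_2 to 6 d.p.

5.010174

z_1 = g(2.890000) = 4.349170
z_2 = g(4.349170) = 5.010174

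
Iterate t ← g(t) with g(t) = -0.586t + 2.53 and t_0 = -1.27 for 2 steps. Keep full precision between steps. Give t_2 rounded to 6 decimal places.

t_1 = g(-1.270000) = 3.274220
t_2 = g(3.274220) = 0.611307

0.611307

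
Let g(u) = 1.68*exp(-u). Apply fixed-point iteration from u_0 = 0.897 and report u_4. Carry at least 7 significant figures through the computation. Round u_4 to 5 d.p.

u_1 = g(0.897000) = 0.685089
u_2 = g(0.685089) = 0.846796
u_3 = g(0.846796) = 0.720361
u_4 = g(0.720361) = 0.817448

0.81745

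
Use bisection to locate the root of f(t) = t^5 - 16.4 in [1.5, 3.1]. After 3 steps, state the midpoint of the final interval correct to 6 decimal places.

1.800000

f(1.500000) = -8.806250, f(3.100000) = 269.891510 (opposite signs)
step 1: m = 2.300000, f(m) = 47.963430 > 0 → root in [1.500000, 2.300000]
step 2: m = 1.900000, f(m) = 8.360990 > 0 → root in [1.500000, 1.900000]
step 3: m = 1.700000, f(m) = -2.201430 < 0 → root in [1.700000, 1.900000]
Midpoint of [1.700000, 1.900000] = 1.800000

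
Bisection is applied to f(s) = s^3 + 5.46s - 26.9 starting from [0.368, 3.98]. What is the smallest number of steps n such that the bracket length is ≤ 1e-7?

Initial width b − a = 3.98 − 0.368 = 3.612000.
After n steps the width is (b−a)/2^n; need (b−a)/2^n ≤ 1e-7.
So n ≥ log₂(3.612000/1e-7) = log₂(36120000.0000) ≈ 25.1063.
Hence n = 26.

26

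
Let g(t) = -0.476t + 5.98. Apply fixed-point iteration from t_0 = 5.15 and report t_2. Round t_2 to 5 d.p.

4.30039

t_1 = g(5.150000) = 3.528600
t_2 = g(3.528600) = 4.300386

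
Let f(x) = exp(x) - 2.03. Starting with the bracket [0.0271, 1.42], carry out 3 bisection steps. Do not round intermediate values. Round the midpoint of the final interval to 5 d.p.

0.63649

f(0.027100) = -1.002529, f(1.420000) = 2.107120 (opposite signs)
step 1: m = 0.723550, f(m) = 0.031739 > 0 → root in [0.027100, 0.723550]
step 2: m = 0.375325, f(m) = -0.574536 < 0 → root in [0.375325, 0.723550]
step 3: m = 0.549437, f(m) = -0.297722 < 0 → root in [0.549437, 0.723550]
Midpoint of [0.549437, 0.723550] = 0.636494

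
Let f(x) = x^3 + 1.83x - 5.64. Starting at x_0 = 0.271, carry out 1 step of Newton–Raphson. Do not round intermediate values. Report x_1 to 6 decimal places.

2.770200

f'(x) = 3x^2 + 1.83
x_0 = 0.271000: f = -5.124167, f' = 2.050323 → x_1 = 0.271000 - (-5.124167)/(2.050323) = 2.770200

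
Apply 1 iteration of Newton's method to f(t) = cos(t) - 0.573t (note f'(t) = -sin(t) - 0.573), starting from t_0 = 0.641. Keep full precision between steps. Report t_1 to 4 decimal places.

1.0118

Newton update: t ← t − f(t)/f'(t).
t_0 = 0.641000: f = 0.434205, f' = -1.170997 → t_1 = 0.641000 - (0.434205)/(-1.170997) = 1.011799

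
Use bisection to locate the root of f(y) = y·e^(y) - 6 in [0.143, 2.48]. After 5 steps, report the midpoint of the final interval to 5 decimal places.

1.42105

f(0.143000) = -5.835017, f(2.480000) = 23.614336 (opposite signs)
step 1: m = 1.311500, f(m) = -1.132057 < 0 → root in [1.311500, 2.480000]
step 2: m = 1.895750, f(m) = 6.621031 > 0 → root in [1.311500, 1.895750]
step 3: m = 1.603625, f(m) = 1.971652 > 0 → root in [1.311500, 1.603625]
step 4: m = 1.457562, f(m) = 0.260926 > 0 → root in [1.311500, 1.457562]
step 5: m = 1.384531, f(m) = -0.471631 < 0 → root in [1.384531, 1.457562]
Midpoint of [1.384531, 1.457562] = 1.421047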